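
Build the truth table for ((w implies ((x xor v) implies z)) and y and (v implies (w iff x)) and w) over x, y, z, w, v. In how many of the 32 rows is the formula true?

5

x  y  z  w  v  |  φ
T  T  T  T  T  |  T
T  T  T  T  F  |  T
T  T  T  F  T  |  F
T  T  T  F  F  |  F
T  T  F  T  T  |  T
T  T  F  T  F  |  F
T  T  F  F  T  |  F
T  T  F  F  F  |  F
T  F  T  T  T  |  F
T  F  T  T  F  |  F
T  F  T  F  T  |  F
T  F  T  F  F  |  F
T  F  F  T  T  |  F
T  F  F  T  F  |  F
T  F  F  F  T  |  F
T  F  F  F  F  |  F
F  T  T  T  T  |  F
F  T  T  T  F  |  T
F  T  T  F  T  |  F
F  T  T  F  F  |  F
F  T  F  T  T  |  F
F  T  F  T  F  |  T
F  T  F  F  T  |  F
F  T  F  F  F  |  F
F  F  T  T  T  |  F
F  F  T  T  F  |  F
F  F  T  F  T  |  F
F  F  T  F  F  |  F
F  F  F  T  T  |  F
F  F  F  T  F  |  F
F  F  F  F  T  |  F
F  F  F  F  F  |  F
The formula is true on 5 of the 32 rows.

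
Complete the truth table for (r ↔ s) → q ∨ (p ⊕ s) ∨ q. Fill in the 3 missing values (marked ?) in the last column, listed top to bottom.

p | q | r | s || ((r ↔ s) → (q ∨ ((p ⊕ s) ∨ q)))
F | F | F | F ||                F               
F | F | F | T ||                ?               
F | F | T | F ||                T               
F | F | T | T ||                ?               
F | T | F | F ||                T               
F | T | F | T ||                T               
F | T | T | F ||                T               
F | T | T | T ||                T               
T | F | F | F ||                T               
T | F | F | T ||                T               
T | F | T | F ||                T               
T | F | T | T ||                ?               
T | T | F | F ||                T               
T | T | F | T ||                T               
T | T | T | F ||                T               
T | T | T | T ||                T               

T, T, F

Row p=F, q=F, r=F, s=T: (r ↔ s) = F, (q ∨ (p ⊕ s) ∨ q) = T, so ((r ↔ s) → (q ∨ ((p ⊕ s) ∨ q))) = T.
Row p=F, q=F, r=T, s=T: (r ↔ s) = T, (q ∨ (p ⊕ s) ∨ q) = T, so ((r ↔ s) → (q ∨ ((p ⊕ s) ∨ q))) = T.
Row p=T, q=F, r=T, s=T: (r ↔ s) = T, (q ∨ (p ⊕ s) ∨ q) = F, so ((r ↔ s) → (q ∨ ((p ⊕ s) ∨ q))) = F.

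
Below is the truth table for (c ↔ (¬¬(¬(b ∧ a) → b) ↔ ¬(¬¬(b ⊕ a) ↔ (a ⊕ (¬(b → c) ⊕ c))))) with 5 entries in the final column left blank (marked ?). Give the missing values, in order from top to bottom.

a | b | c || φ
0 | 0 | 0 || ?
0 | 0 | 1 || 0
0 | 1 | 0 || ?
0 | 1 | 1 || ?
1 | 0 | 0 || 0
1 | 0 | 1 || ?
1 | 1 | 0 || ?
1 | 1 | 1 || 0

0, 1, 0, 0, 1

Row a=0, b=0, c=0: (¬¬(¬(b ∧ a) → b) ↔ ¬(¬¬(b ⊕ a) ↔ (a ⊕ (¬(b → c) ⊕ c)))) = 1, so the formula = 0.
Row a=0, b=1, c=0: (¬¬(¬(b ∧ a) → b) ↔ ¬(¬¬(b ⊕ a) ↔ (a ⊕ (¬(b → c) ⊕ c)))) = 0, so the formula = 1.
Row a=0, b=1, c=1: (¬¬(¬(b ∧ a) → b) ↔ ¬(¬¬(b ⊕ a) ↔ (a ⊕ (¬(b → c) ⊕ c)))) = 0, so the formula = 0.
Row a=1, b=0, c=1: (¬¬(¬(b ∧ a) → b) ↔ ¬(¬¬(b ⊕ a) ↔ (a ⊕ (¬(b → c) ⊕ c)))) = 0, so the formula = 0.
Row a=1, b=1, c=0: (¬¬(¬(b ∧ a) → b) ↔ ¬(¬¬(b ⊕ a) ↔ (a ⊕ (¬(b → c) ⊕ c)))) = 0, so the formula = 1.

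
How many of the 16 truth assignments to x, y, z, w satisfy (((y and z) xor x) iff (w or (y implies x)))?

x  y  z  w  |  (y and z)  ((y and z) xor x)  (y implies x)  (w or (y implies x))  φ
1  1  1  1  |      1              0                1                 1            0
1  1  1  0  |      1              0                1                 1            0
1  1  0  1  |      0              1                1                 1            1
1  1  0  0  |      0              1                1                 1            1
1  0  1  1  |      0              1                1                 1            1
1  0  1  0  |      0              1                1                 1            1
1  0  0  1  |      0              1                1                 1            1
1  0  0  0  |      0              1                1                 1            1
0  1  1  1  |      1              1                0                 1            1
0  1  1  0  |      1              1                0                 0            0
0  1  0  1  |      0              0                0                 1            0
0  1  0  0  |      0              0                0                 0            1
0  0  1  1  |      0              0                1                 1            0
0  0  1  0  |      0              0                1                 1            0
0  0  0  1  |      0              0                1                 1            0
0  0  0  0  |      0              0                1                 1            0
The formula is true on 8 of the 16 rows.

8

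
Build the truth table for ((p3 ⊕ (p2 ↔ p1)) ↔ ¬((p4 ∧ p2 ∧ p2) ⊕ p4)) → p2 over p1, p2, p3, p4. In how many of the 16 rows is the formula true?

12

p1  p2  p3  p4  |  (p2 ↔ p1)  (p3 ⊕ (p2 ↔ p1))  (p2 ∧ p2)  (p4 ∧ (p2 ∧ p2))  ((p4 ∧ (p2 ∧ p2)) ⊕ p4)  ¬((p4 ∧ (p2 ∧ p2)) ⊕ p4)  φ
1   1   1   1   |      1             0              1             1                     0                        1              1
1   1   1   0   |      1             0              1             0                     0                        1              1
1   1   0   1   |      1             1              1             1                     0                        1              1
1   1   0   0   |      1             1              1             0                     0                        1              1
1   0   1   1   |      0             1              0             0                     1                        0              1
1   0   1   0   |      0             1              0             0                     0                        1              0
1   0   0   1   |      0             0              0             0                     1                        0              0
1   0   0   0   |      0             0              0             0                     0                        1              1
0   1   1   1   |      0             1              1             1                     0                        1              1
0   1   1   0   |      0             1              1             0                     0                        1              1
0   1   0   1   |      0             0              1             1                     0                        1              1
0   1   0   0   |      0             0              1             0                     0                        1              1
0   0   1   1   |      1             0              0             0                     1                        0              0
0   0   1   0   |      1             0              0             0                     0                        1              1
0   0   0   1   |      1             1              0             0                     1                        0              1
0   0   0   0   |      1             1              0             0                     0                        1              0
The formula is true on 12 of the 16 rows.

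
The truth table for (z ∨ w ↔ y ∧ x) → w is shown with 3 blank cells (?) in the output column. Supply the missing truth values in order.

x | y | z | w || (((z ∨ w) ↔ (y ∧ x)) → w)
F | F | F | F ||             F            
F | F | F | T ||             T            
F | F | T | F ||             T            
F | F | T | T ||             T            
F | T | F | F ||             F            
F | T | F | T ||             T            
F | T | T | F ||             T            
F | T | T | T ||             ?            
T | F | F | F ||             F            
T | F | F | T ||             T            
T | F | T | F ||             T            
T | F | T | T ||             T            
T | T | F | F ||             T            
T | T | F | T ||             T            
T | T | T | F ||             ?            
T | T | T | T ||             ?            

Row x=F, y=T, z=T, w=T: (z ∨ w ↔ y ∧ x) = F, so (((z ∨ w) ↔ (y ∧ x)) → w) = T.
Row x=T, y=T, z=T, w=F: (z ∨ w ↔ y ∧ x) = T, so (((z ∨ w) ↔ (y ∧ x)) → w) = F.
Row x=T, y=T, z=T, w=T: (z ∨ w ↔ y ∧ x) = T, so (((z ∨ w) ↔ (y ∧ x)) → w) = T.

T, F, T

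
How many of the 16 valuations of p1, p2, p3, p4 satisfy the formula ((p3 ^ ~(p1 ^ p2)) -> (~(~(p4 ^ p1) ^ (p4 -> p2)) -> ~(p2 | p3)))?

p1  p2  p3  p4     (p1 ^ p2)  ~(p1 ^ p2)  (p3 ^ ~(p1 ^ p2))  (p4 ^ p1)  ~(p4 ^ p1)  (p4 -> p2)  (~(p4 ^ p1) ^ (p4 -> p2))  ~(~(p4 ^ p1) ^ (p4 -> p2))  (p2 | p3)  ~(p2 | p3)  φ
F   F   F   F          F          T               T              F          T           T                   F                          T                   F          T       T
F   F   F   T          F          T               T              T          F           F                   F                          T                   F          T       T
F   F   T   F          F          T               F              F          T           T                   F                          T                   T          F       T
F   F   T   T          F          T               F              T          F           F                   F                          T                   T          F       T
F   T   F   F          T          F               F              F          T           T                   F                          T                   T          F       T
F   T   F   T          T          F               F              T          F           T                   T                          F                   T          F       T
F   T   T   F          T          F               T              F          T           T                   F                          T                   T          F       F
F   T   T   T          T          F               T              T          F           T                   T                          F                   T          F       T
T   F   F   F          T          F               F              T          F           T                   T                          F                   F          T       T
T   F   F   T          T          F               F              F          T           F                   T                          F                   F          T       T
T   F   T   F          T          F               T              T          F           T                   T                          F                   T          F       T
T   F   T   T          T          F               T              F          T           F                   T                          F                   T          F       T
T   T   F   F          F          T               T              T          F           T                   T                          F                   T          F       T
T   T   F   T          F          T               T              F          T           T                   F                          T                   T          F       F
T   T   T   F          F          T               F              T          F           T                   T                          F                   T          F       T
T   T   T   T          F          T               F              F          T           T                   F                          T                   T          F       T
The formula is true on 14 of the 16 rows.

14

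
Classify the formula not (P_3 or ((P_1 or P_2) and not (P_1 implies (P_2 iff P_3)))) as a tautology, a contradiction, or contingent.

 P_1  |  P_2  |  P_3  || (P_1 or P_2) | (P_2 iff P_3) | (P_1 implies (P_2 iff P_3)) |   φ  
 True |  True |  True ||     True     |      True     |             True            | False
 True |  True | False ||     True     |     False     |            False            | False
 True | False |  True ||     True     |     False     |            False            | False
 True | False | False ||     True     |      True     |             True            |  True
False |  True |  True ||     True     |      True     |             True            | False
False |  True | False ||     True     |     False     |             True            |  True
False | False |  True ||    False     |     False     |             True            | False
False | False | False ||    False     |      True     |             True            |  True
3 of 8 rows are True, so the formula is contingent.

contingent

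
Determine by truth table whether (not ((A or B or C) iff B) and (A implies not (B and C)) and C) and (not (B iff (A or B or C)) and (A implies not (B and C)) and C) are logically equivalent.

A | B | C | φ | ψ
- | - | - | - | -
1 | 1 | 1 | 0 | 0
1 | 1 | 0 | 0 | 0
1 | 0 | 1 | 1 | 1
1 | 0 | 0 | 0 | 0
0 | 1 | 1 | 0 | 0
0 | 1 | 0 | 0 | 0
0 | 0 | 1 | 1 | 1
0 | 0 | 0 | 0 | 0
The columns for φ and ψ agree on every row, so they are logically equivalent.

equivalent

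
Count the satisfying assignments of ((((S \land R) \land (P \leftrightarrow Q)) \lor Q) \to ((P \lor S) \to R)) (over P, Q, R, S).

13

P  Q  R  S  |  (S \land R)  (P \leftrightarrow Q)  (P \lor S)  ((P \lor S) \to R)  φ
F  F  F  F  |       F                 T                F               T           T
F  F  F  T  |       F                 T                T               F           T
F  F  T  F  |       F                 T                F               T           T
F  F  T  T  |       T                 T                T               T           T
F  T  F  F  |       F                 F                F               T           T
F  T  F  T  |       F                 F                T               F           F
F  T  T  F  |       F                 F                F               T           T
F  T  T  T  |       T                 F                T               T           T
T  F  F  F  |       F                 F                T               F           T
T  F  F  T  |       F                 F                T               F           T
T  F  T  F  |       F                 F                T               T           T
T  F  T  T  |       T                 F                T               T           T
T  T  F  F  |       F                 T                T               F           F
T  T  F  T  |       F                 T                T               F           F
T  T  T  F  |       F                 T                T               T           T
T  T  T  T  |       T                 T                T               T           T
The formula is true on 13 of the 16 rows.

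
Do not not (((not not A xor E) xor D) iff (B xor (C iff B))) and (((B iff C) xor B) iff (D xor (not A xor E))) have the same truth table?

not equivalent

A | B | C | D | E | φ | ψ
- | - | - | - | - | - | -
T | T | T | T | T | F | T
T | T | T | T | F | T | F
T | T | T | F | T | T | F
T | T | T | F | F | F | T
T | T | F | T | T | T | F
T | T | F | T | F | F | T
T | T | F | F | T | F | T
T | T | F | F | F | T | F
T | F | T | T | T | F | T
T | F | T | T | F | T | F
T | F | T | F | T | T | F
T | F | T | F | F | F | T
T | F | F | T | T | T | F
T | F | F | T | F | F | T
T | F | F | F | T | F | T
T | F | F | F | F | T | F
F | T | T | T | T | T | F
F | T | T | T | F | F | T
F | T | T | F | T | F | T
F | T | T | F | F | T | F
F | T | F | T | T | F | T
F | T | F | T | F | T | F
F | T | F | F | T | T | F
F | T | F | F | F | F | T
F | F | T | T | T | T | F
F | F | T | T | F | F | T
F | F | T | F | T | F | T
F | F | T | F | F | T | F
F | F | F | T | T | F | T
F | F | F | T | F | T | F
F | F | F | F | T | T | F
F | F | F | F | F | F | T
The columns differ at A=T, B=T, C=T, D=T, E=T (φ=F, ψ=T), so they are not equivalent.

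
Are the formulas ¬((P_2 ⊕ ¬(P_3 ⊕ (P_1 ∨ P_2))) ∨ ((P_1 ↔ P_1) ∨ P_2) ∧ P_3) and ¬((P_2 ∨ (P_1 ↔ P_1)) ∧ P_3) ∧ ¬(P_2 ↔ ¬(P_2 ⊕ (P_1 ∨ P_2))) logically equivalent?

not equivalent

P_1 | P_2 | P_3 || φ | ψ
 1  |  1  |  1  || 0 | 0
 1  |  1  |  0  || 0 | 0
 1  |  0  |  1  || 0 | 0
 1  |  0  |  0  || 1 | 0
 0  |  1  |  1  || 0 | 0
 0  |  1  |  0  || 0 | 0
 0  |  0  |  1  || 0 | 0
 0  |  0  |  0  || 0 | 1
The columns differ at P_1=1, P_2=0, P_3=0 (φ=1, ψ=0), so they are not equivalent.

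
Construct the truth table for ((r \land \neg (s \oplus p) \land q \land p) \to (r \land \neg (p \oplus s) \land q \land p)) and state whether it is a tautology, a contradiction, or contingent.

p | q | r | s | (s \oplus p) | \neg (s \oplus p) | (p \oplus s) | \neg (p \oplus s) | φ
- | - | - | - | ------------ | ----------------- | ------------ | ----------------- | -
F | F | F | F |      F       |         T         |      F       |         T         | T
F | F | F | T |      T       |         F         |      T       |         F         | T
F | F | T | F |      F       |         T         |      F       |         T         | T
F | F | T | T |      T       |         F         |      T       |         F         | T
F | T | F | F |      F       |         T         |      F       |         T         | T
F | T | F | T |      T       |         F         |      T       |         F         | T
F | T | T | F |      F       |         T         |      F       |         T         | T
F | T | T | T |      T       |         F         |      T       |         F         | T
T | F | F | F |      T       |         F         |      T       |         F         | T
T | F | F | T |      F       |         T         |      F       |         T         | T
T | F | T | F |      T       |         F         |      T       |         F         | T
T | F | T | T |      F       |         T         |      F       |         T         | T
T | T | F | F |      T       |         F         |      T       |         F         | T
T | T | F | T |      F       |         T         |      F       |         T         | T
T | T | T | F |      T       |         F         |      T       |         F         | T
T | T | T | T |      F       |         T         |      F       |         T         | T
Every row is T, so the formula is a tautology.

tautology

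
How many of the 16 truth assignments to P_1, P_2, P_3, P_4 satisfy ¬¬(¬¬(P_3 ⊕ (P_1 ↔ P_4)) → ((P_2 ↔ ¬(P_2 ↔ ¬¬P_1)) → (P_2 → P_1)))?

14

P_1 | P_2 | P_3 | P_4 | φ
--- | --- | --- | --- | -
 T  |  T  |  T  |  T  | T
 T  |  T  |  T  |  F  | T
 T  |  T  |  F  |  T  | T
 T  |  T  |  F  |  F  | T
 T  |  F  |  T  |  T  | T
 T  |  F  |  T  |  F  | T
 T  |  F  |  F  |  T  | T
 T  |  F  |  F  |  F  | T
 F  |  T  |  T  |  T  | F
 F  |  T  |  T  |  F  | T
 F  |  T  |  F  |  T  | T
 F  |  T  |  F  |  F  | F
 F  |  F  |  T  |  T  | T
 F  |  F  |  T  |  F  | T
 F  |  F  |  F  |  T  | T
 F  |  F  |  F  |  F  | T
The formula is true on 14 of the 16 rows.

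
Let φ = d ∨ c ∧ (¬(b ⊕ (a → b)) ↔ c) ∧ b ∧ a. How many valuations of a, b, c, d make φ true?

a  b  c  d  |  (a → b)  (b ⊕ (a → b))  ¬(b ⊕ (a → b))  (¬(b ⊕ (a → b)) ↔ c)  φ
0  0  0  0  |     1           1              0                  1            0
0  0  0  1  |     1           1              0                  1            1
0  0  1  0  |     1           1              0                  0            0
0  0  1  1  |     1           1              0                  0            1
0  1  0  0  |     1           0              1                  0            0
0  1  0  1  |     1           0              1                  0            1
0  1  1  0  |     1           0              1                  1            0
0  1  1  1  |     1           0              1                  1            1
1  0  0  0  |     0           0              1                  0            0
1  0  0  1  |     0           0              1                  0            1
1  0  1  0  |     0           0              1                  1            0
1  0  1  1  |     0           0              1                  1            1
1  1  0  0  |     1           0              1                  0            0
1  1  0  1  |     1           0              1                  0            1
1  1  1  0  |     1           0              1                  1            1
1  1  1  1  |     1           0              1                  1            1
The formula is true on 9 of the 16 rows.

9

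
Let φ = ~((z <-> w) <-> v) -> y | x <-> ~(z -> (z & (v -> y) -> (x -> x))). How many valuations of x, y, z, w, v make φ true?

4

x | y | z | w | v | φ
- | - | - | - | - | -
F | F | F | F | F | T
F | F | F | F | T | F
F | F | F | T | F | F
F | F | F | T | T | T
F | F | T | F | F | F
F | F | T | F | T | T
F | F | T | T | F | T
F | F | T | T | T | F
F | T | F | F | F | F
F | T | F | F | T | F
F | T | F | T | F | F
F | T | F | T | T | F
F | T | T | F | F | F
F | T | T | F | T | F
F | T | T | T | F | F
F | T | T | T | T | F
T | F | F | F | F | F
T | F | F | F | T | F
T | F | F | T | F | F
T | F | F | T | T | F
T | F | T | F | F | F
T | F | T | F | T | F
T | F | T | T | F | F
T | F | T | T | T | F
T | T | F | F | F | F
T | T | F | F | T | F
T | T | F | T | F | F
T | T | F | T | T | F
T | T | T | F | F | F
T | T | T | F | T | F
T | T | T | T | F | F
T | T | T | T | T | F
The formula is true on 4 of the 32 rows.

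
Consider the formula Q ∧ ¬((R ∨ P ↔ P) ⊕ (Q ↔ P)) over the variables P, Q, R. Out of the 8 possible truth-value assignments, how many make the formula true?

P | Q | R | (Q ∧ ¬(((R ∨ P) ↔ P) ⊕ (Q ↔ P)))
- | - | - | --------------------------------
0 | 0 | 0 |                0                
0 | 0 | 1 |                0                
0 | 1 | 0 |                0                
0 | 1 | 1 |                1                
1 | 0 | 0 |                0                
1 | 0 | 1 |                0                
1 | 1 | 0 |                1                
1 | 1 | 1 |                1                
The formula is true on 3 of the 8 rows.

3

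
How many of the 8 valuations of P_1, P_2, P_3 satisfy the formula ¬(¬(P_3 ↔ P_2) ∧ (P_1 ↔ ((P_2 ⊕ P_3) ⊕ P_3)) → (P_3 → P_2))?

P_1 | P_2 | P_3 | φ
--- | --- | --- | -
 T  |  T  |  T  | F
 T  |  T  |  F  | F
 T  |  F  |  T  | F
 T  |  F  |  F  | F
 F  |  T  |  T  | F
 F  |  T  |  F  | F
 F  |  F  |  T  | T
 F  |  F  |  F  | F
The formula is true on 1 of the 8 rows.

1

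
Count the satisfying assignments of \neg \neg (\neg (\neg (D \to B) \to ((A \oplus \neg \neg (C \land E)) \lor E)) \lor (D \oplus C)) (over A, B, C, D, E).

17

A  B  C  D  E  |  φ
T  T  T  T  T  |  F
T  T  T  T  F  |  F
T  T  T  F  T  |  T
T  T  T  F  F  |  T
T  T  F  T  T  |  T
T  T  F  T  F  |  T
T  T  F  F  T  |  F
T  T  F  F  F  |  F
T  F  T  T  T  |  F
T  F  T  T  F  |  F
T  F  T  F  T  |  T
T  F  T  F  F  |  T
T  F  F  T  T  |  T
T  F  F  T  F  |  T
T  F  F  F  T  |  F
T  F  F  F  F  |  F
F  T  T  T  T  |  F
F  T  T  T  F  |  F
F  T  T  F  T  |  T
F  T  T  F  F  |  T
F  T  F  T  T  |  T
F  T  F  T  F  |  T
F  T  F  F  T  |  F
F  T  F  F  F  |  F
F  F  T  T  T  |  F
F  F  T  T  F  |  T
F  F  T  F  T  |  T
F  F  T  F  F  |  T
F  F  F  T  T  |  T
F  F  F  T  F  |  T
F  F  F  F  T  |  F
F  F  F  F  F  |  F
The formula is true on 17 of the 32 rows.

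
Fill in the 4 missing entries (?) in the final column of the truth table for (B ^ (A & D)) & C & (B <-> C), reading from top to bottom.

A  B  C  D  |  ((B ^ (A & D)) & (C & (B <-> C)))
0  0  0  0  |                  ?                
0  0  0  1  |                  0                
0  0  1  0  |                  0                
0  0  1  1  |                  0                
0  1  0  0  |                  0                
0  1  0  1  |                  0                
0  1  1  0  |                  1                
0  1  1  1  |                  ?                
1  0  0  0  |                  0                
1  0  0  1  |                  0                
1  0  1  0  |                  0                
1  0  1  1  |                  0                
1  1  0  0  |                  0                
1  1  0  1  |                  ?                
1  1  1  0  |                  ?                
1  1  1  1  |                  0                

Row A=0, B=0, C=0, D=0: (B ^ (A & D)) = 0, (C & (B <-> C)) = 0, so ((B ^ (A & D)) & (C & (B <-> C))) = 0.
Row A=0, B=1, C=1, D=1: (B ^ (A & D)) = 1, (C & (B <-> C)) = 1, so ((B ^ (A & D)) & (C & (B <-> C))) = 1.
Row A=1, B=1, C=0, D=1: (B ^ (A & D)) = 0, (C & (B <-> C)) = 0, so ((B ^ (A & D)) & (C & (B <-> C))) = 0.
Row A=1, B=1, C=1, D=0: (B ^ (A & D)) = 1, (C & (B <-> C)) = 1, so ((B ^ (A & D)) & (C & (B <-> C))) = 1.

0, 1, 0, 1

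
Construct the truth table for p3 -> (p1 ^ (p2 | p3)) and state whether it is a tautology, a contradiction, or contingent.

p1  p2  p3     (p2 | p3)  (p1 ^ (p2 | p3))  (p3 -> (p1 ^ (p2 | p3)))
T   T   T          T             F                     F            
T   T   F          T             F                     T            
T   F   T          T             F                     F            
T   F   F          F             T                     T            
F   T   T          T             T                     T            
F   T   F          T             T                     T            
F   F   T          T             T                     T            
F   F   F          F             F                     T            
6 of 8 rows are T, so the formula is contingent.

contingent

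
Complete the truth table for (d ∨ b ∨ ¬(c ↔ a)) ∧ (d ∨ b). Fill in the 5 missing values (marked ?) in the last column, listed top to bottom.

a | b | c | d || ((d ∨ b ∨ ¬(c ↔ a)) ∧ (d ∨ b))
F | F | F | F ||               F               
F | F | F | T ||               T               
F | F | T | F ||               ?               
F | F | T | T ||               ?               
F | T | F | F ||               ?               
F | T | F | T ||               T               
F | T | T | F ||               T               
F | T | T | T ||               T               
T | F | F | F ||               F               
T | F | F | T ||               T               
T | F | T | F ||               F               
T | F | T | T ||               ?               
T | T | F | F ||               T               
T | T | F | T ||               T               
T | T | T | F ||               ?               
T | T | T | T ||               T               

F, T, T, T, T

Row a=F, b=F, c=T, d=F: (d ∨ b ∨ ¬(c ↔ a)) = T, (d ∨ b) = F, so ((d ∨ b ∨ ¬(c ↔ a)) ∧ (d ∨ b)) = F.
Row a=F, b=F, c=T, d=T: (d ∨ b ∨ ¬(c ↔ a)) = T, (d ∨ b) = T, so ((d ∨ b ∨ ¬(c ↔ a)) ∧ (d ∨ b)) = T.
Row a=F, b=T, c=F, d=F: (d ∨ b ∨ ¬(c ↔ a)) = T, (d ∨ b) = T, so ((d ∨ b ∨ ¬(c ↔ a)) ∧ (d ∨ b)) = T.
Row a=T, b=F, c=T, d=T: (d ∨ b ∨ ¬(c ↔ a)) = T, (d ∨ b) = T, so ((d ∨ b ∨ ¬(c ↔ a)) ∧ (d ∨ b)) = T.
Row a=T, b=T, c=T, d=F: (d ∨ b ∨ ¬(c ↔ a)) = T, (d ∨ b) = T, so ((d ∨ b ∨ ¬(c ↔ a)) ∧ (d ∨ b)) = T.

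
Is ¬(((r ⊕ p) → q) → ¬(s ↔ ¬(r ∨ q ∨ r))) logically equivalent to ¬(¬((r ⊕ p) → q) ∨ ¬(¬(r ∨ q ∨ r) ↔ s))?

equivalent

p  q  r  s  |  φ  ψ
F  F  F  F  |  F  F
F  F  F  T  |  T  T
F  F  T  F  |  F  F
F  F  T  T  |  F  F
F  T  F  F  |  T  T
F  T  F  T  |  F  F
F  T  T  F  |  T  T
F  T  T  T  |  F  F
T  F  F  F  |  F  F
T  F  F  T  |  F  F
T  F  T  F  |  T  T
T  F  T  T  |  F  F
T  T  F  F  |  T  T
T  T  F  T  |  F  F
T  T  T  F  |  T  T
T  T  T  T  |  F  F
The columns for φ and ψ agree on every row, so they are logically equivalent.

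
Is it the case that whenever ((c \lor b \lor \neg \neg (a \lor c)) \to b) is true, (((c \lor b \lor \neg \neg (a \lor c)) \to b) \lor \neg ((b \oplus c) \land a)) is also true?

yes

  a      b      c    |    φ      ψ  
 True   True   True  |   True   True
 True   True  False  |   True   True
 True  False   True  |  False  False
 True  False  False  |  False   True
False   True   True  |   True   True
False   True  False  |   True   True
False  False   True  |  False   True
False  False  False  |   True   True
In every row where φ is true, ψ is also true, so φ ⊨ ψ.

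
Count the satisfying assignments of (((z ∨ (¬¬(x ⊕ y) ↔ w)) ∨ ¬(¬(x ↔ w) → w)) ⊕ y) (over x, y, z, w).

9

x  y  z  w  |  (x ⊕ y)  ¬(x ⊕ y)  ¬¬(x ⊕ y)  (¬¬(x ⊕ y) ↔ w)  (z ∨ (¬¬(x ⊕ y) ↔ w))  (x ↔ w)  ¬(x ↔ w)  (¬(x ↔ w) → w)  ¬(¬(x ↔ w) → w)  φ
1  1  1  1  |     0        1          0             0                   1               1        0            1                0         0
1  1  1  0  |     0        1          0             1                   1               0        1            0                1         0
1  1  0  1  |     0        1          0             0                   0               1        0            1                0         1
1  1  0  0  |     0        1          0             1                   1               0        1            0                1         0
1  0  1  1  |     1        0          1             1                   1               1        0            1                0         1
1  0  1  0  |     1        0          1             0                   1               0        1            0                1         1
1  0  0  1  |     1        0          1             1                   1               1        0            1                0         1
1  0  0  0  |     1        0          1             0                   0               0        1            0                1         1
0  1  1  1  |     1        0          1             1                   1               0        1            1                0         0
0  1  1  0  |     1        0          1             0                   1               1        0            1                0         0
0  1  0  1  |     1        0          1             1                   1               0        1            1                0         0
0  1  0  0  |     1        0          1             0                   0               1        0            1                0         1
0  0  1  1  |     0        1          0             0                   1               0        1            1                0         1
0  0  1  0  |     0        1          0             1                   1               1        0            1                0         1
0  0  0  1  |     0        1          0             0                   0               0        1            1                0         0
0  0  0  0  |     0        1          0             1                   1               1        0            1                0         1
The formula is true on 9 of the 16 rows.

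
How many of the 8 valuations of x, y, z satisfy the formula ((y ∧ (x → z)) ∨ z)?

x  y  z  |  ((y ∧ (x → z)) ∨ z)
T  T  T  |           T         
T  T  F  |           F         
T  F  T  |           T         
T  F  F  |           F         
F  T  T  |           T         
F  T  F  |           T         
F  F  T  |           T         
F  F  F  |           F         
The formula is true on 5 of the 8 rows.

5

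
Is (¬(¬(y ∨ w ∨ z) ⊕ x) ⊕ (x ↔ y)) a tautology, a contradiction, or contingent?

contingent

x | y | z | w | (y ∨ w ∨ z) | ¬(y ∨ w ∨ z) | (¬(y ∨ w ∨ z) ⊕ x) | ¬(¬(y ∨ w ∨ z) ⊕ x) | (x ↔ y) | φ
- | - | - | - | ----------- | ------------ | ------------------ | ------------------- | ------- | -
0 | 0 | 0 | 0 |      0      |      1       |         1          |          0          |    1    | 1
0 | 0 | 0 | 1 |      1      |      0       |         0          |          1          |    1    | 0
0 | 0 | 1 | 0 |      1      |      0       |         0          |          1          |    1    | 0
0 | 0 | 1 | 1 |      1      |      0       |         0          |          1          |    1    | 0
0 | 1 | 0 | 0 |      1      |      0       |         0          |          1          |    0    | 1
0 | 1 | 0 | 1 |      1      |      0       |         0          |          1          |    0    | 1
0 | 1 | 1 | 0 |      1      |      0       |         0          |          1          |    0    | 1
0 | 1 | 1 | 1 |      1      |      0       |         0          |          1          |    0    | 1
1 | 0 | 0 | 0 |      0      |      1       |         0          |          1          |    0    | 1
1 | 0 | 0 | 1 |      1      |      0       |         1          |          0          |    0    | 0
1 | 0 | 1 | 0 |      1      |      0       |         1          |          0          |    0    | 0
1 | 0 | 1 | 1 |      1      |      0       |         1          |          0          |    0    | 0
1 | 1 | 0 | 0 |      1      |      0       |         1          |          0          |    1    | 1
1 | 1 | 0 | 1 |      1      |      0       |         1          |          0          |    1    | 1
1 | 1 | 1 | 0 |      1      |      0       |         1          |          0          |    1    | 1
1 | 1 | 1 | 1 |      1      |      0       |         1          |          0          |    1    | 1
10 of 16 rows are 1, so the formula is contingent.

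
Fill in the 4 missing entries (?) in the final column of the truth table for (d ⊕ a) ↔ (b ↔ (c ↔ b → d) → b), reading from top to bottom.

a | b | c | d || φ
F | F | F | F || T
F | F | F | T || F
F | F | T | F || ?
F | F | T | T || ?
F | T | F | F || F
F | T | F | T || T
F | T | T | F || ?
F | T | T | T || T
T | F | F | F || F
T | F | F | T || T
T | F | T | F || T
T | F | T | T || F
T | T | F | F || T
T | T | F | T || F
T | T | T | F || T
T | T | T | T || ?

Row a=F, b=F, c=T, d=F: (d ⊕ a) = F, (b ↔ (c ↔ b → d) → b) = T, so the formula = F.
Row a=F, b=F, c=T, d=T: (d ⊕ a) = T, (b ↔ (c ↔ b → d) → b) = T, so the formula = T.
Row a=F, b=T, c=T, d=F: (d ⊕ a) = F, (b ↔ (c ↔ b → d) → b) = T, so the formula = F.
Row a=T, b=T, c=T, d=T: (d ⊕ a) = F, (b ↔ (c ↔ b → d) → b) = T, so the formula = F.

F, T, F, F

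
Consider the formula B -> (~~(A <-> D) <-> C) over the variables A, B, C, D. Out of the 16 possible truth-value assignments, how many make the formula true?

A  B  C  D  |  (A <-> D)  ~(A <-> D)  ~~(A <-> D)  (~~(A <-> D) <-> C)  (B -> (~~(A <-> D) <-> C))
1  1  1  1  |      1          0            1                1                       1             
1  1  1  0  |      0          1            0                0                       0             
1  1  0  1  |      1          0            1                0                       0             
1  1  0  0  |      0          1            0                1                       1             
1  0  1  1  |      1          0            1                1                       1             
1  0  1  0  |      0          1            0                0                       1             
1  0  0  1  |      1          0            1                0                       1             
1  0  0  0  |      0          1            0                1                       1             
0  1  1  1  |      0          1            0                0                       0             
0  1  1  0  |      1          0            1                1                       1             
0  1  0  1  |      0          1            0                1                       1             
0  1  0  0  |      1          0            1                0                       0             
0  0  1  1  |      0          1            0                0                       1             
0  0  1  0  |      1          0            1                1                       1             
0  0  0  1  |      0          1            0                1                       1             
0  0  0  0  |      1          0            1                0                       1             
The formula is true on 12 of the 16 rows.

12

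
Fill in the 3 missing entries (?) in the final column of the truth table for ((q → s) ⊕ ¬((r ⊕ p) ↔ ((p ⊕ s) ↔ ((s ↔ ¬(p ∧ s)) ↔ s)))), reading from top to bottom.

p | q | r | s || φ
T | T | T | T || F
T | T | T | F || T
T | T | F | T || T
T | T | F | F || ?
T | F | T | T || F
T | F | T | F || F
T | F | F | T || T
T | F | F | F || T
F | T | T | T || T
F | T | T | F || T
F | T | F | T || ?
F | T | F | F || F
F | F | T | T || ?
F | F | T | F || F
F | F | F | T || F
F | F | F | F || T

Row p=T, q=T, r=F, s=F: (q → s) = F, ¬((r ⊕ p) ↔ ((p ⊕ s) ↔ ((s ↔ ¬(p ∧ s)) ↔ s))) = F, so the formula = F.
Row p=F, q=T, r=F, s=T: (q → s) = T, ¬((r ⊕ p) ↔ ((p ⊕ s) ↔ ((s ↔ ¬(p ∧ s)) ↔ s))) = T, so the formula = F.
Row p=F, q=F, r=T, s=T: (q → s) = T, ¬((r ⊕ p) ↔ ((p ⊕ s) ↔ ((s ↔ ¬(p ∧ s)) ↔ s))) = F, so the formula = T.

F, F, T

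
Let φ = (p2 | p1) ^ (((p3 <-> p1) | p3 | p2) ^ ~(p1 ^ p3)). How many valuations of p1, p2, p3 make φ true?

p1  p2  p3     (p2 | p1)  (p3 <-> p1)  (p3 | p2)  ((p3 <-> p1) | (p3 | p2))  (p1 ^ p3)  ~(p1 ^ p3)  φ
T   T   T          T           T           T                  T                  F          T       T
T   T   F          T           F           T                  T                  T          F       F
T   F   T          T           T           T                  T                  F          T       T
T   F   F          T           F           F                  F                  T          F       T
F   T   T          T           F           T                  T                  T          F       F
F   T   F          T           T           T                  T                  F          T       T
F   F   T          F           F           T                  T                  T          F       T
F   F   F          F           T           F                  T                  F          T       F
The formula is true on 5 of the 8 rows.

5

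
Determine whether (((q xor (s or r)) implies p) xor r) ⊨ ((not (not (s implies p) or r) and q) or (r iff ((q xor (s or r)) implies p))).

no

  p      q      r      s    |    φ      ψ  
 True   True   True   True  |  False   True
 True   True   True  False  |  False   True
 True   True  False   True  |   True   True
 True   True  False  False  |   True   True
 True  False   True   True  |  False   True
 True  False   True  False  |  False   True
 True  False  False   True  |   True  False
 True  False  False  False  |   True  False
False   True   True   True  |  False   True
False   True   True  False  |  False   True
False   True  False   True  |   True  False
False   True  False  False  |  False   True
False  False   True   True  |   True  False
False  False   True  False  |   True  False
False  False  False   True  |  False   True
False  False  False  False  |   True  False
At p=True, q=False, r=False, s=True we have φ true but ψ false, so φ does not entail ψ.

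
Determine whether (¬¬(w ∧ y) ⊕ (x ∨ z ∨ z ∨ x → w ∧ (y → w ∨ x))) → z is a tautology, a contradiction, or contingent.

contingent

  x   |   y   |   z   |   w   |   φ  
----- | ----- | ----- | ----- | -----
False | False | False | False | False
False | False | False |  True | False
False | False |  True | False |  True
False | False |  True |  True |  True
False |  True | False | False | False
False |  True | False |  True |  True
False |  True |  True | False |  True
False |  True |  True |  True |  True
 True | False | False | False |  True
 True | False | False |  True | False
 True | False |  True | False |  True
 True | False |  True |  True |  True
 True |  True | False | False |  True
 True |  True | False |  True |  True
 True |  True |  True | False |  True
 True |  True |  True |  True |  True
12 of 16 rows are True, so the formula is contingent.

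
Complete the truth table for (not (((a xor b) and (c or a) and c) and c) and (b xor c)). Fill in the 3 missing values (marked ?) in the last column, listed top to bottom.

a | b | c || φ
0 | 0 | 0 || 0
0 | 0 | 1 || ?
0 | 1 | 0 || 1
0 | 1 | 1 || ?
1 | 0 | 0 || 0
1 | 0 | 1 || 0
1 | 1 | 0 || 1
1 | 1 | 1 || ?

1, 0, 0

Row a=0, b=0, c=1: not (((a xor b) and (c or a) and c) and c) = 1, (b xor c) = 1, so the formula = 1.
Row a=0, b=1, c=1: not (((a xor b) and (c or a) and c) and c) = 0, (b xor c) = 0, so the formula = 0.
Row a=1, b=1, c=1: not (((a xor b) and (c or a) and c) and c) = 1, (b xor c) = 0, so the formula = 0.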